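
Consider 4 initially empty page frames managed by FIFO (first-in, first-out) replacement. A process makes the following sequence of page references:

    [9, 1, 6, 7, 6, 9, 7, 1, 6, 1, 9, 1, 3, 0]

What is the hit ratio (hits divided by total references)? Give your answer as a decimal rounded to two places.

9: fault, frames {9}
1: fault, frames {9,1}
6: fault, frames {9,1,6}
7: fault, frames {9,1,6,7}
6: hit
9: hit
7: hit
1: hit
6: hit
1: hit
9: hit
1: hit
3: fault, evict 9, frames {1,6,7,3}
0: fault, evict 1, frames {6,7,3,0}
Hits: 8 of 14 references → 8/14 = 0.5714.

0.57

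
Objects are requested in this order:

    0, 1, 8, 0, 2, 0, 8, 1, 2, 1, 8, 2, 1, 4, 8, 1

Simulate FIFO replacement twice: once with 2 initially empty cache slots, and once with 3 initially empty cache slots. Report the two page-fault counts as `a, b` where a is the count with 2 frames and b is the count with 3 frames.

2 frames: F F F F F . F F F . F . F F F F → 13 faults.
3 frames: F F F . F F . F . . F F . F . F → 10 faults.
10 < 13: adding a frame reduced faults, as is typical.

13, 10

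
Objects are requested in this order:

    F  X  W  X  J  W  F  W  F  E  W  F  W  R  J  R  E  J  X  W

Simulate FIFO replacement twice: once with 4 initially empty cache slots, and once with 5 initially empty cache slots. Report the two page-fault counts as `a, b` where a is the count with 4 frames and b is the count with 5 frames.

9, 6

4 frames: F F F . F . . . . F . F . F . . . . F F → 9 faults.
5 frames: F F F . F . . . . F . . . F . . . . . . → 6 faults.
6 < 9: adding a frame reduced faults, as is typical.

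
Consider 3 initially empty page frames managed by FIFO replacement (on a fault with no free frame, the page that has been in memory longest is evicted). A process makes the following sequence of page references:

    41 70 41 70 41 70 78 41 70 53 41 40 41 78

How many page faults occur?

41 → fault, frames {41}
70 → fault, frames {41,70}
41 → hit
70 → hit
41 → hit
70 → hit
78 → fault, frames {41,70,78}
41 → hit
70 → hit
53 → fault, evict 41, frames {70,78,53}
41 → fault, evict 70, frames {78,53,41}
40 → fault, evict 78, frames {53,41,40}
41 → hit
78 → fault, evict 53, frames {41,40,78}
Page faults: 7.

7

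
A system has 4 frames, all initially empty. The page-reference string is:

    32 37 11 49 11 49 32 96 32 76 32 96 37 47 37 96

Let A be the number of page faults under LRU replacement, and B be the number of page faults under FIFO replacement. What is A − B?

-2

Under LRU: F F F F . . . F . F . . F F . . → 8 faults.
Under FIFO: F F F F . . . F F F . . F F . F → 10 faults.
A − B = 8 − 10 = -2.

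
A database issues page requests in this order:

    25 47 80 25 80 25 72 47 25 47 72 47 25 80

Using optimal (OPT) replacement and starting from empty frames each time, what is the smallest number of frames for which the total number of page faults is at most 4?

f=1: 14 faults
f=2: 8 faults
f=3: 5 faults
f=4: 4 faults
Smallest f with faults ≤ 4 is 4.

4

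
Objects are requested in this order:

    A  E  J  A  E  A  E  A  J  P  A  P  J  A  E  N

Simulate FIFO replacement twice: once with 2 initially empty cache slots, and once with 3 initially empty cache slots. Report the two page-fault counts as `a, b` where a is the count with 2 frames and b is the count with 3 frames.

11, 7

2 frames: F F F F F . . . F F F . F . F F → 11 faults.
3 frames: F F F . . . . . . F F . . . F F → 7 faults.
7 < 11: adding a frame reduced faults, as is typical.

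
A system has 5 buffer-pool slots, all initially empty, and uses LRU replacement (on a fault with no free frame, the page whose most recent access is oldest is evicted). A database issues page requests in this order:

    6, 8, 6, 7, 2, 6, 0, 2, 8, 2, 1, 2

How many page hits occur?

6 → fault, frames [6]
8 → fault, frames [6, 8]
6 → hit
7 → fault, frames [8, 6, 7]
2 → fault, frames [8, 6, 7, 2]
6 → hit
0 → fault, frames [8, 7, 2, 6, 0]
2 → hit
8 → hit
2 → hit
1 → fault, evict 7, frames [6, 0, 8, 2, 1]
2 → hit
Hits: 6.

6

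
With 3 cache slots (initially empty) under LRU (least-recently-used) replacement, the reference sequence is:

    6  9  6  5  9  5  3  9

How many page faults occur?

6 → fault, frames {6}
9 → fault, frames {6,9}
6 → hit
5 → fault, frames {9,6,5}
9 → hit
5 → hit
3 → fault, evict 6, frames {9,5,3}
9 → hit
Page faults: 4.

4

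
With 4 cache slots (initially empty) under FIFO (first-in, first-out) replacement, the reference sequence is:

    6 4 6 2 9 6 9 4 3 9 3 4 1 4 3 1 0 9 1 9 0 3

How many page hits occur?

12

6: miss, frames [6]
4: miss, frames [6, 4]
6: hit
2: miss, frames [6, 4, 2]
9: miss, frames [6, 4, 2, 9]
6: hit
9: hit
4: hit
3: miss, evict 6, frames [4, 2, 9, 3]
9: hit
3: hit
4: hit
1: miss, evict 4, frames [2, 9, 3, 1]
4: miss, evict 2, frames [9, 3, 1, 4]
3: hit
1: hit
0: miss, evict 9, frames [3, 1, 4, 0]
9: miss, evict 3, frames [1, 4, 0, 9]
1: hit
9: hit
0: hit
3: miss, evict 1, frames [4, 0, 9, 3]
Hits: 12.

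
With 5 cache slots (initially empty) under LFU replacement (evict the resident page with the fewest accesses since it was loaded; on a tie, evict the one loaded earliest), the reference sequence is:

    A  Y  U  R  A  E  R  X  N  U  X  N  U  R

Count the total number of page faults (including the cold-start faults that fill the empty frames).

8

A → miss, frames {A}
Y → miss, frames {A,Y}
U → miss, frames {A,Y,U}
R → miss, frames {A,Y,U,R}
A → hit
E → miss, frames {A,Y,U,R,E}
R → hit
X → miss, evict Y, frames {A,U,R,E,X}
N → miss, evict U, frames {A,R,E,X,N}
U → miss, evict E, frames {A,R,X,N,U}
X → hit
N → hit
U → hit
R → hit
Page faults: 8.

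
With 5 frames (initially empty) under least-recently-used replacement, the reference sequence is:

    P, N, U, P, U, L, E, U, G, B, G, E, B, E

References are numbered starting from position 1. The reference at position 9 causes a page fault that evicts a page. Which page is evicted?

N

pos 1: P -> miss, frames {P}
pos 2: N -> miss, frames {P,N}
pos 3: U -> miss, frames {P,N,U}
pos 4: P -> hit
pos 5: U -> hit
pos 6: L -> miss, frames {N,P,U,L}
pos 7: E -> miss, frames {N,P,U,L,E}
pos 8: U -> hit
pos 9: G -> miss, evict N, frames {P,L,E,U,G}
At position 9, page N is evicted.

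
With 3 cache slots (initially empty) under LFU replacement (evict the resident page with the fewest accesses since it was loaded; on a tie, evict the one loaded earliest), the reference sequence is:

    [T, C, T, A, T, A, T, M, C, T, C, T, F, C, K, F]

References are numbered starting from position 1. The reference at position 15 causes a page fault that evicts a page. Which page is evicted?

F

pos 1: T: miss, frames {T}
pos 2: C: miss, frames {T,C}
pos 3: T: hit
pos 4: A: miss, frames {T,C,A}
pos 5: T: hit
pos 6: A: hit
pos 7: T: hit
pos 8: M: miss, evict C, frames {T,A,M}
pos 9: C: miss, evict M, frames {T,A,C}
pos 10: T: hit
pos 11: C: hit
pos 12: T: hit
pos 13: F: miss, evict A, frames {T,C,F}
pos 14: C: hit
pos 15: K: miss, evict F, frames {T,C,K}
At position 15, page F is evicted.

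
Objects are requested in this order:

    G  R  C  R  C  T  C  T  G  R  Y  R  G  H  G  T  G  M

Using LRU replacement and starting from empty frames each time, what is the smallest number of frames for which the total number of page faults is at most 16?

2

f=1: 18 faults
f=2: 11 faults
f=3: 10 faults
f=4: 8 faults
f=5: 7 faults
f=6: 7 faults
f=7: 7 faults
Smallest f with faults ≤ 16 is 2.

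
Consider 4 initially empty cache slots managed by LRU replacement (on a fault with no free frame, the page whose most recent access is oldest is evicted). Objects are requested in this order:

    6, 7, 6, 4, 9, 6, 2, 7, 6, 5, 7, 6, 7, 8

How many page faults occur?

6 → fault, frames {6}
7 → fault, frames {6,7}
6 → hit
4 → fault, frames {7,6,4}
9 → fault, frames {7,6,4,9}
6 → hit
2 → fault, evict 7, frames {4,9,6,2}
7 → fault, evict 4, frames {9,6,2,7}
6 → hit
5 → fault, evict 9, frames {2,7,6,5}
7 → hit
6 → hit
7 → hit
8 → fault, evict 2, frames {5,6,7,8}
Page faults: 8.

8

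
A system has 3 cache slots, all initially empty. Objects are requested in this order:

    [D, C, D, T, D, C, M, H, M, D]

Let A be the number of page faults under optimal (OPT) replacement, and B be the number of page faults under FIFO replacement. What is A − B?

-1

Under OPT: F F . F . . F F . . → 5 faults.
Under FIFO: F F . F . . F F . F → 6 faults.
A − B = 5 − 6 = -1.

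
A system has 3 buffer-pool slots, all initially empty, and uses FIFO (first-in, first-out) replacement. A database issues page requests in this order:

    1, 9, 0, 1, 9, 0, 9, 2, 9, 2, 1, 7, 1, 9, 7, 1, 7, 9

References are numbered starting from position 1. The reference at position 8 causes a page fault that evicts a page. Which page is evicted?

1

pos 1: 1 -> miss, frames {1}
pos 2: 9 -> miss, frames {1,9}
pos 3: 0 -> miss, frames {1,9,0}
pos 4: 1 -> hit
pos 5: 9 -> hit
pos 6: 0 -> hit
pos 7: 9 -> hit
pos 8: 2 -> miss, evict 1, frames {9,0,2}
At position 8, page 1 is evicted.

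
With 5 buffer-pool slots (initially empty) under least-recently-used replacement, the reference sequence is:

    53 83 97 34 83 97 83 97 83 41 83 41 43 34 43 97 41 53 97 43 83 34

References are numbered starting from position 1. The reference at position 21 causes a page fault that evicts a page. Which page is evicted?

34

pos 1: 53 -> miss, frames (53)
pos 2: 83 -> miss, frames (53 83)
pos 3: 97 -> miss, frames (53 83 97)
pos 4: 34 -> miss, frames (53 83 97 34)
pos 5: 83 -> hit
pos 6: 97 -> hit
pos 7: 83 -> hit
pos 8: 97 -> hit
pos 9: 83 -> hit
pos 10: 41 -> miss, frames (53 34 97 83 41)
pos 11: 83 -> hit
pos 12: 41 -> hit
pos 13: 43 -> miss, evict 53, frames (34 97 83 41 43)
pos 14: 34 -> hit
pos 15: 43 -> hit
pos 16: 97 -> hit
pos 17: 41 -> hit
pos 18: 53 -> miss, evict 83, frames (34 43 97 41 53)
pos 19: 97 -> hit
pos 20: 43 -> hit
pos 21: 83 -> miss, evict 34, frames (41 53 97 43 83)
At position 21, page 34 is evicted.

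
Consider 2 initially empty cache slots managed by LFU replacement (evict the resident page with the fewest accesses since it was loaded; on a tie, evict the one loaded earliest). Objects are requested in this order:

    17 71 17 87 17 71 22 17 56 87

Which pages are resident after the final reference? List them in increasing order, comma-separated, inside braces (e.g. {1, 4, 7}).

{17, 87}

17: fault, frames (17)
71: fault, frames (17 71)
17: hit
87: fault, evict 71, frames (17 87)
17: hit
71: fault, evict 87, frames (17 71)
22: fault, evict 71, frames (17 22)
17: hit
56: fault, evict 22, frames (17 56)
87: fault, evict 56, frames (17 87)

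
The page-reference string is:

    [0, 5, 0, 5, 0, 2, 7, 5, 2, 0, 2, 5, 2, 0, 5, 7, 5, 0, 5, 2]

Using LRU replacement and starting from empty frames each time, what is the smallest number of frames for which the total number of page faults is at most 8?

f=1: 20 faults
f=2: 13 faults
f=3: 8 faults
f=4: 4 faults
Smallest f with faults ≤ 8 is 3.

3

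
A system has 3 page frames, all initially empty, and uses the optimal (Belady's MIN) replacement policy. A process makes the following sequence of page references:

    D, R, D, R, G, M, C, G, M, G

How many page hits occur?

5

D: miss, frames (D)
R: miss, frames (D R)
D: hit
R: hit
G: miss, frames (D R G)
M: miss, evict R, frames (D G M)
C: miss, evict D, frames (G M C)
G: hit
M: hit
G: hit
Hits: 5.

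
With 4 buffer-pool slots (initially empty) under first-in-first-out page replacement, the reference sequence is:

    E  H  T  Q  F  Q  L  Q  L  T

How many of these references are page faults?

6

E -> miss, frames (E)
H -> miss, frames (E H)
T -> miss, frames (E H T)
Q -> miss, frames (E H T Q)
F -> miss, evict E, frames (H T Q F)
Q -> hit
L -> miss, evict H, frames (T Q F L)
Q -> hit
L -> hit
T -> hit
Page faults: 6.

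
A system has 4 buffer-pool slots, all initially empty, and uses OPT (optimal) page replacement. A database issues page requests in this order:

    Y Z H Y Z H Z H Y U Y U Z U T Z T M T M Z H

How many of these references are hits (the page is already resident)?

16

Y: fault, frames [Y]
Z: fault, frames [Y, Z]
H: fault, frames [Y, Z, H]
Y: hit
Z: hit
H: hit
Z: hit
H: hit
Y: hit
U: fault, frames [Y, Z, H, U]
Y: hit
U: hit
Z: hit
U: hit
T: fault, evict U, frames [Y, Z, H, T]
Z: hit
T: hit
M: fault, evict Y, frames [Z, H, T, M]
T: hit
M: hit
Z: hit
H: hit
Hits: 16.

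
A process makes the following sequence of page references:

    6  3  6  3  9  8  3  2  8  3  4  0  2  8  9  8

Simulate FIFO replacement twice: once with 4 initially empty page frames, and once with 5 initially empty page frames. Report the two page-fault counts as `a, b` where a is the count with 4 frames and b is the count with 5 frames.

9, 7

4 frames: F F . . F F . F . . F F . . F F → 9 faults.
5 frames: F F . . F F . F . . F F . . . . → 7 faults.
7 < 9: adding a frame reduced faults, as is typical.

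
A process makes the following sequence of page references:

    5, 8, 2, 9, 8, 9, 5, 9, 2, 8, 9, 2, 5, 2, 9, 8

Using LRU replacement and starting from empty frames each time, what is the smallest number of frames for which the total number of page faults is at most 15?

f=1: 16 faults
f=2: 13 faults
f=3: 9 faults
f=4: 4 faults
Smallest f with faults ≤ 15 is 2.

2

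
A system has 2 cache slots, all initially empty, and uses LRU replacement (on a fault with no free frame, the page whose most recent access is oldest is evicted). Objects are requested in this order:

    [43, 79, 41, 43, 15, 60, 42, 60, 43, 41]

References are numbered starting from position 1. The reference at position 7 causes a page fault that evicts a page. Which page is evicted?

pos 1: 43 → miss, frames {43}
pos 2: 79 → miss, frames {43,79}
pos 3: 41 → miss, evict 43, frames {79,41}
pos 4: 43 → miss, evict 79, frames {41,43}
pos 5: 15 → miss, evict 41, frames {43,15}
pos 6: 60 → miss, evict 43, frames {15,60}
pos 7: 42 → miss, evict 15, frames {60,42}
At position 7, page 15 is evicted.

15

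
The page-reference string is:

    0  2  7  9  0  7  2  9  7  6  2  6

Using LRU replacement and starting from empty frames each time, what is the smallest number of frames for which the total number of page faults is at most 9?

3

f=1: 12 faults
f=2: 11 faults
f=3: 9 faults
f=4: 5 faults
f=5: 5 faults
Smallest f with faults ≤ 9 is 3.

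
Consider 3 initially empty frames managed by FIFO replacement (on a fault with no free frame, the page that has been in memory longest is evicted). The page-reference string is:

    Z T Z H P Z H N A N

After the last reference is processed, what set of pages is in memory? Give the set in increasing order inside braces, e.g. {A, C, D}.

Z → fault, frames (Z)
T → fault, frames (Z T)
Z → hit
H → fault, frames (Z T H)
P → fault, evict Z, frames (T H P)
Z → fault, evict T, frames (H P Z)
H → hit
N → fault, evict H, frames (P Z N)
A → fault, evict P, frames (Z N A)
N → hit

{A, N, Z}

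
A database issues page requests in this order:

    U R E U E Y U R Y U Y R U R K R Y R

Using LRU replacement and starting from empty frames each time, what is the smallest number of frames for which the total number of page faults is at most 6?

f=1: 18 faults
f=2: 13 faults
f=3: 7 faults
f=4: 5 faults
f=5: 5 faults
Smallest f with faults ≤ 6 is 4.

4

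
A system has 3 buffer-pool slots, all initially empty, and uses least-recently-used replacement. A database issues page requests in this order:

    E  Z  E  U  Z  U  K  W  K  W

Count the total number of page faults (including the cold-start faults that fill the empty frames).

5

E: miss, frames (E)
Z: miss, frames (E Z)
E: hit
U: miss, frames (Z E U)
Z: hit
U: hit
K: miss, evict E, frames (Z U K)
W: miss, evict Z, frames (U K W)
K: hit
W: hit
Page faults: 5.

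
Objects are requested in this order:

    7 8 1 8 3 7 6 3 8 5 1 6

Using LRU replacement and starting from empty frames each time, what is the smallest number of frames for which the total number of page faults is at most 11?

f=1: 12 faults
f=2: 11 faults
f=3: 10 faults
f=4: 8 faults
f=5: 7 faults
f=6: 6 faults
Smallest f with faults ≤ 11 is 2.

2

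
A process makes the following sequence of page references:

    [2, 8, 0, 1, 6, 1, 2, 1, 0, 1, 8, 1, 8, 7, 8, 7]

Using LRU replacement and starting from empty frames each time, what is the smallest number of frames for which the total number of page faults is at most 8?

4

f=1: 16 faults
f=2: 9 faults
f=3: 9 faults
f=4: 8 faults
f=5: 6 faults
f=6: 6 faults
Smallest f with faults ≤ 8 is 4.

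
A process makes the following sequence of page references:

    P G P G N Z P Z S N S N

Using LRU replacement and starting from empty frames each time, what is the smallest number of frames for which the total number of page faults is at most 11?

f=1: 12 faults
f=2: 7 faults
f=3: 7 faults
f=4: 5 faults
f=5: 5 faults
Smallest f with faults ≤ 11 is 2.

2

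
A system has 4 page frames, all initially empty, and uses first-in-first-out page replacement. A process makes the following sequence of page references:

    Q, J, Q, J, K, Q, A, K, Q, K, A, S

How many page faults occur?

5

Q -> miss, frames {Q}
J -> miss, frames {Q,J}
Q -> hit
J -> hit
K -> miss, frames {Q,J,K}
Q -> hit
A -> miss, frames {Q,J,K,A}
K -> hit
Q -> hit
K -> hit
A -> hit
S -> miss, evict Q, frames {J,K,A,S}
Page faults: 5.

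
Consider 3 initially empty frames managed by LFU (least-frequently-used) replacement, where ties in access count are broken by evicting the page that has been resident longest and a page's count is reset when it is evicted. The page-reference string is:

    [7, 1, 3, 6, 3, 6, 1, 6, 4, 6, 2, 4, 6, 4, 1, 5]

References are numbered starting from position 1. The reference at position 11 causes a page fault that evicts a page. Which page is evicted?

4

pos 1: 7 → fault, frames [7]
pos 2: 1 → fault, frames [7, 1]
pos 3: 3 → fault, frames [7, 1, 3]
pos 4: 6 → fault, evict 7, frames [1, 3, 6]
pos 5: 3 → hit
pos 6: 6 → hit
pos 7: 1 → hit
pos 8: 6 → hit
pos 9: 4 → fault, evict 1, frames [3, 6, 4]
pos 10: 6 → hit
pos 11: 2 → fault, evict 4, frames [3, 6, 2]
At position 11, page 4 is evicted.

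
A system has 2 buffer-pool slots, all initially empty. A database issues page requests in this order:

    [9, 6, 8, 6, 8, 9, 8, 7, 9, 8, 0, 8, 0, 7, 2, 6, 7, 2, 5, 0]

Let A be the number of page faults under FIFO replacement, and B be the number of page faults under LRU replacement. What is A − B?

-1

Under FIFO: F F F . . F . F . F F . . F F F F F F F → 14 faults.
Under LRU: F F F . . F . F F F F . . F F F F F F F → 15 faults.
A − B = 14 − 15 = -1.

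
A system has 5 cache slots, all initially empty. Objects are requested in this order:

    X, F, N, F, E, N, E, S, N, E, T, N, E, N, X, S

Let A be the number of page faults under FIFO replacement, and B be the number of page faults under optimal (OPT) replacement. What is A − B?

Under FIFO: F F F . F . . F . . F . . . F . → 7 faults.
Under OPT: F F F . F . . F . . F . . . . . → 6 faults.
A − B = 7 − 6 = 1.

1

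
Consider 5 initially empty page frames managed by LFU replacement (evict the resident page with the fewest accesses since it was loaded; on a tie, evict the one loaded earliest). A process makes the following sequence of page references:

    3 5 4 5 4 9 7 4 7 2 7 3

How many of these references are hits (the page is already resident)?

3 → miss, frames {3}
5 → miss, frames {3,5}
4 → miss, frames {3,5,4}
5 → hit
4 → hit
9 → miss, frames {3,5,4,9}
7 → miss, frames {3,5,4,9,7}
4 → hit
7 → hit
2 → miss, evict 3, frames {5,4,9,7,2}
7 → hit
3 → miss, evict 9, frames {5,4,7,2,3}
Hits: 5.

5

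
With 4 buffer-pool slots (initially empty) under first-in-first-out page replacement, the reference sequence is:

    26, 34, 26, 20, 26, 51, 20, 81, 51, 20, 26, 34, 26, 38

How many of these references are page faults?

26: fault, frames (26)
34: fault, frames (26 34)
26: hit
20: fault, frames (26 34 20)
26: hit
51: fault, frames (26 34 20 51)
20: hit
81: fault, evict 26, frames (34 20 51 81)
51: hit
20: hit
26: fault, evict 34, frames (20 51 81 26)
34: fault, evict 20, frames (51 81 26 34)
26: hit
38: fault, evict 51, frames (81 26 34 38)
Page faults: 8.

8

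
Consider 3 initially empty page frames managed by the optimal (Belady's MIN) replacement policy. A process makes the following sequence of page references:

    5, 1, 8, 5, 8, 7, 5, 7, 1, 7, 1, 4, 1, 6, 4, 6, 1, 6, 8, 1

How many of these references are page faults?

5: fault, frames [5]
1: fault, frames [5, 1]
8: fault, frames [5, 1, 8]
5: hit
8: hit
7: fault, evict 8, frames [5, 1, 7]
5: hit
7: hit
1: hit
7: hit
1: hit
4: fault, evict 7, frames [5, 1, 4]
1: hit
6: fault, evict 5, frames [1, 4, 6]
4: hit
6: hit
1: hit
6: hit
8: fault, evict 6, frames [1, 4, 8]
1: hit
Page faults: 7.

7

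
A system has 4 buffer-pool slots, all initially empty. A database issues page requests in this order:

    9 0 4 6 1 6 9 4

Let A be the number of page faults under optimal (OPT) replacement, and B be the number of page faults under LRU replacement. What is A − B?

Under OPT: F F F F F . . . → 5 faults.
Under LRU: F F F F F . F . → 6 faults.
A − B = 5 − 6 = -1.

-1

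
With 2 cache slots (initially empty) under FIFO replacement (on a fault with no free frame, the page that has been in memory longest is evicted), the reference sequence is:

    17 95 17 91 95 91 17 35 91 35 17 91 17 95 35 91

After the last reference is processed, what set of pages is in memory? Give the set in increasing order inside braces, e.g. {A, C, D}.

17 -> fault, frames (17)
95 -> fault, frames (17 95)
17 -> hit
91 -> fault, evict 17, frames (95 91)
95 -> hit
91 -> hit
17 -> fault, evict 95, frames (91 17)
35 -> fault, evict 91, frames (17 35)
91 -> fault, evict 17, frames (35 91)
35 -> hit
17 -> fault, evict 35, frames (91 17)
91 -> hit
17 -> hit
95 -> fault, evict 91, frames (17 95)
35 -> fault, evict 17, frames (95 35)
91 -> fault, evict 95, frames (35 91)

{35, 91}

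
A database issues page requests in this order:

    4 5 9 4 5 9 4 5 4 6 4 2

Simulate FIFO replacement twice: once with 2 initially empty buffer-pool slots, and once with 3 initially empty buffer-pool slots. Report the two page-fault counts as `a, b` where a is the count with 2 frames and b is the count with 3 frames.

11, 6

2 frames: F F F F F F F F . F F F → 11 faults.
3 frames: F F F . . . . . . F F F → 6 faults.
6 < 11: adding a frame reduced faults, as is typical.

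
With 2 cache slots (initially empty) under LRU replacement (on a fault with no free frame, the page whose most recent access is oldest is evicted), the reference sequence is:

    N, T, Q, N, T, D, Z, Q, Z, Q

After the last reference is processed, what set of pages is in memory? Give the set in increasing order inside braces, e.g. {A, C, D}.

N: fault, frames (N)
T: fault, frames (N T)
Q: fault, evict N, frames (T Q)
N: fault, evict T, frames (Q N)
T: fault, evict Q, frames (N T)
D: fault, evict N, frames (T D)
Z: fault, evict T, frames (D Z)
Q: fault, evict D, frames (Z Q)
Z: hit
Q: hit

{Q, Z}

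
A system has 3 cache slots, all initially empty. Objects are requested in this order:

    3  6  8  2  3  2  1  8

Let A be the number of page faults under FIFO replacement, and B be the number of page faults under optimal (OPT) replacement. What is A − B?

2

Under FIFO: F F F F F . F F → 7 faults.
Under OPT: F F F F . . F . → 5 faults.
A − B = 7 − 5 = 2.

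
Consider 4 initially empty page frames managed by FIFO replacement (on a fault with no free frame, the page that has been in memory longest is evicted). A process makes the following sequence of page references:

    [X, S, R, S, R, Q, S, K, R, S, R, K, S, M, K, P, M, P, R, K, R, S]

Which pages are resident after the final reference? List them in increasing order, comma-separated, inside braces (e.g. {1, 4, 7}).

X -> miss, frames (X)
S -> miss, frames (X S)
R -> miss, frames (X S R)
S -> hit
R -> hit
Q -> miss, frames (X S R Q)
S -> hit
K -> miss, evict X, frames (S R Q K)
R -> hit
S -> hit
R -> hit
K -> hit
S -> hit
M -> miss, evict S, frames (R Q K M)
K -> hit
P -> miss, evict R, frames (Q K M P)
M -> hit
P -> hit
R -> miss, evict Q, frames (K M P R)
K -> hit
R -> hit
S -> miss, evict K, frames (M P R S)

{M, P, R, S}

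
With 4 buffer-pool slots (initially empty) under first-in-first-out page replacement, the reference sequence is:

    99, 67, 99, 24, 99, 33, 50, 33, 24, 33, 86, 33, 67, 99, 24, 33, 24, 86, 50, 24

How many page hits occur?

99 → miss, frames (99)
67 → miss, frames (99 67)
99 → hit
24 → miss, frames (99 67 24)
99 → hit
33 → miss, frames (99 67 24 33)
50 → miss, evict 99, frames (67 24 33 50)
33 → hit
24 → hit
33 → hit
86 → miss, evict 67, frames (24 33 50 86)
33 → hit
67 → miss, evict 24, frames (33 50 86 67)
99 → miss, evict 33, frames (50 86 67 99)
24 → miss, evict 50, frames (86 67 99 24)
33 → miss, evict 86, frames (67 99 24 33)
24 → hit
86 → miss, evict 67, frames (99 24 33 86)
50 → miss, evict 99, frames (24 33 86 50)
24 → hit
Hits: 8.

8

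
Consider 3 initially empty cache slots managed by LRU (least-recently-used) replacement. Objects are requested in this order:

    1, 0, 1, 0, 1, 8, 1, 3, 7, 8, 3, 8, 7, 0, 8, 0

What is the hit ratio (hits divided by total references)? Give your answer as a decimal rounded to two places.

1 -> fault, frames [1]
0 -> fault, frames [1, 0]
1 -> hit
0 -> hit
1 -> hit
8 -> fault, frames [0, 1, 8]
1 -> hit
3 -> fault, evict 0, frames [8, 1, 3]
7 -> fault, evict 8, frames [1, 3, 7]
8 -> fault, evict 1, frames [3, 7, 8]
3 -> hit
8 -> hit
7 -> hit
0 -> fault, evict 3, frames [8, 7, 0]
8 -> hit
0 -> hit
Hits: 9 of 16 references → 9/16 = 0.5625.

0.56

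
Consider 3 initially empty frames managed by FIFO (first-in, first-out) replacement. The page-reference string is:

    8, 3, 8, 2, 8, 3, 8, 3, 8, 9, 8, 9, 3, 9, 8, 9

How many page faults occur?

8 → fault, frames {8}
3 → fault, frames {8,3}
8 → hit
2 → fault, frames {8,3,2}
8 → hit
3 → hit
8 → hit
3 → hit
8 → hit
9 → fault, evict 8, frames {3,2,9}
8 → fault, evict 3, frames {2,9,8}
9 → hit
3 → fault, evict 2, frames {9,8,3}
9 → hit
8 → hit
9 → hit
Page faults: 6.

6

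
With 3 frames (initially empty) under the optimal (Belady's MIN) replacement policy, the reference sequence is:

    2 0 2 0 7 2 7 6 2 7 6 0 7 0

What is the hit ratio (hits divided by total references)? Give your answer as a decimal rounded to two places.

2: miss, frames [2]
0: miss, frames [2, 0]
2: hit
0: hit
7: miss, frames [2, 0, 7]
2: hit
7: hit
6: miss, evict 0, frames [2, 7, 6]
2: hit
7: hit
6: hit
0: miss, evict 6, frames [2, 7, 0]
7: hit
0: hit
Hits: 9 of 14 references → 9/14 = 0.6429.

0.64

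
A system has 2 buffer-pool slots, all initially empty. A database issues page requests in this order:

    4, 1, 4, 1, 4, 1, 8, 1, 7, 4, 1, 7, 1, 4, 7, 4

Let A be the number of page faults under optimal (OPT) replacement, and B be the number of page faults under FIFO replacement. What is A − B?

-1

Under OPT: F F . . . . F . F F . F . F . . → 7 faults.
Under FIFO: F F . . . . F . F F F F . F . . → 8 faults.
A − B = 7 − 8 = -1.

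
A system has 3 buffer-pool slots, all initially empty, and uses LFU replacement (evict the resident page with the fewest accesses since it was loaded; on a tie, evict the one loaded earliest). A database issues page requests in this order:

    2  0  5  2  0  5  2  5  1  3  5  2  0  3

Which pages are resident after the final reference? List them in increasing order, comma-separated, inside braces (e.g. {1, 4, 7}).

{2, 3, 5}

2 -> miss, frames [2]
0 -> miss, frames [2, 0]
5 -> miss, frames [2, 0, 5]
2 -> hit
0 -> hit
5 -> hit
2 -> hit
5 -> hit
1 -> miss, evict 0, frames [2, 5, 1]
3 -> miss, evict 1, frames [2, 5, 3]
5 -> hit
2 -> hit
0 -> miss, evict 3, frames [2, 5, 0]
3 -> miss, evict 0, frames [2, 5, 3]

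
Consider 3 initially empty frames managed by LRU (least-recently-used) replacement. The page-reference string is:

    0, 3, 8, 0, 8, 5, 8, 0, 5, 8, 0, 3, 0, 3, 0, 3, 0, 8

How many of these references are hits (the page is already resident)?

13

0: miss, frames (0)
3: miss, frames (0 3)
8: miss, frames (0 3 8)
0: hit
8: hit
5: miss, evict 3, frames (0 8 5)
8: hit
0: hit
5: hit
8: hit
0: hit
3: miss, evict 5, frames (8 0 3)
0: hit
3: hit
0: hit
3: hit
0: hit
8: hit
Hits: 13.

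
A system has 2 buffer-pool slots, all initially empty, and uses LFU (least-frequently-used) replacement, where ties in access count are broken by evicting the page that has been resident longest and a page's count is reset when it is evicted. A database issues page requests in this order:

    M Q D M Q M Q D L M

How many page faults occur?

M: miss, frames [M]
Q: miss, frames [M, Q]
D: miss, evict M, frames [Q, D]
M: miss, evict Q, frames [D, M]
Q: miss, evict D, frames [M, Q]
M: hit
Q: hit
D: miss, evict M, frames [Q, D]
L: miss, evict D, frames [Q, L]
M: miss, evict L, frames [Q, M]
Page faults: 8.

8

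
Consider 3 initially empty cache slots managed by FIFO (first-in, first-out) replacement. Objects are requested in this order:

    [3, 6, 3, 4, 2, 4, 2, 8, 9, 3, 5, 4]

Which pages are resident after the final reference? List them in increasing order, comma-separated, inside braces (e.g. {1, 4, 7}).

3 → miss, frames {3}
6 → miss, frames {3,6}
3 → hit
4 → miss, frames {3,6,4}
2 → miss, evict 3, frames {6,4,2}
4 → hit
2 → hit
8 → miss, evict 6, frames {4,2,8}
9 → miss, evict 4, frames {2,8,9}
3 → miss, evict 2, frames {8,9,3}
5 → miss, evict 8, frames {9,3,5}
4 → miss, evict 9, frames {3,5,4}

{3, 4, 5}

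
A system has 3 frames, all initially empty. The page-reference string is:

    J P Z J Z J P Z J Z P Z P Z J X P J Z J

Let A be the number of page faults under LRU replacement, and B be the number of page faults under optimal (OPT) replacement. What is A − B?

1

Under LRU: F F F . . . . . . . . . . . . F F . F . → 6 faults.
Under OPT: F F F . . . . . . . . . . . . F . . F . → 5 faults.
A − B = 6 − 5 = 1.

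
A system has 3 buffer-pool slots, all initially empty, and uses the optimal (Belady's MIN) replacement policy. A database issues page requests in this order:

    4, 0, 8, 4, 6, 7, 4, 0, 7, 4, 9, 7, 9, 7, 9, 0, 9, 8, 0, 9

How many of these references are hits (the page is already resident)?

4 → fault, frames [4]
0 → fault, frames [4, 0]
8 → fault, frames [4, 0, 8]
4 → hit
6 → fault, evict 8, frames [4, 0, 6]
7 → fault, evict 6, frames [4, 0, 7]
4 → hit
0 → hit
7 → hit
4 → hit
9 → fault, evict 4, frames [0, 7, 9]
7 → hit
9 → hit
7 → hit
9 → hit
0 → hit
9 → hit
8 → fault, evict 7, frames [0, 9, 8]
0 → hit
9 → hit
Hits: 13.

13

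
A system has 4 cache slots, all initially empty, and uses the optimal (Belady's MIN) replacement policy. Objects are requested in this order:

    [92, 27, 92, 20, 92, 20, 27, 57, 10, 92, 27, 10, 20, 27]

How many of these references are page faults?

5

92: miss, frames {92}
27: miss, frames {92,27}
92: hit
20: miss, frames {92,27,20}
92: hit
20: hit
27: hit
57: miss, frames {92,27,20,57}
10: miss, evict 57, frames {92,27,20,10}
92: hit
27: hit
10: hit
20: hit
27: hit
Page faults: 5.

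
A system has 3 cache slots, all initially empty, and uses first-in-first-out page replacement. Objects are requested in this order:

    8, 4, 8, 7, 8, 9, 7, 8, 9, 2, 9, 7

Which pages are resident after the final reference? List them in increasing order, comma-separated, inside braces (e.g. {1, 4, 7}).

{2, 7, 8}

8: fault, frames (8)
4: fault, frames (8 4)
8: hit
7: fault, frames (8 4 7)
8: hit
9: fault, evict 8, frames (4 7 9)
7: hit
8: fault, evict 4, frames (7 9 8)
9: hit
2: fault, evict 7, frames (9 8 2)
9: hit
7: fault, evict 9, frames (8 2 7)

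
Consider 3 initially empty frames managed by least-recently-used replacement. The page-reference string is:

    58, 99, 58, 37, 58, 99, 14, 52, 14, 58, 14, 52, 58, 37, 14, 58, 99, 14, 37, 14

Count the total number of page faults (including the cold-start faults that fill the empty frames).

58 -> miss, frames {58}
99 -> miss, frames {58,99}
58 -> hit
37 -> miss, frames {99,58,37}
58 -> hit
99 -> hit
14 -> miss, evict 37, frames {58,99,14}
52 -> miss, evict 58, frames {99,14,52}
14 -> hit
58 -> miss, evict 99, frames {52,14,58}
14 -> hit
52 -> hit
58 -> hit
37 -> miss, evict 14, frames {52,58,37}
14 -> miss, evict 52, frames {58,37,14}
58 -> hit
99 -> miss, evict 37, frames {14,58,99}
14 -> hit
37 -> miss, evict 58, frames {99,14,37}
14 -> hit
Page faults: 10.

10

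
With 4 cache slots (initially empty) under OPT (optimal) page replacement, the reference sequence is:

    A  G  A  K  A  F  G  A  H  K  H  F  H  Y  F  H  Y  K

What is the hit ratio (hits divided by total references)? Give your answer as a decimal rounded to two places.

A → fault, frames {A}
G → fault, frames {A,G}
A → hit
K → fault, frames {A,G,K}
A → hit
F → fault, frames {A,G,K,F}
G → hit
A → hit
H → fault, evict G, frames {A,K,F,H}
K → hit
H → hit
F → hit
H → hit
Y → fault, evict A, frames {K,F,H,Y}
F → hit
H → hit
Y → hit
K → hit
Hits: 12 of 18 references → 12/18 = 0.6667.

0.67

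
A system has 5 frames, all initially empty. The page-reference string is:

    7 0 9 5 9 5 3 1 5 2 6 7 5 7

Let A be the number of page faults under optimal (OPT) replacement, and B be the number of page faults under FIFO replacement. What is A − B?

-2

Under OPT: F F F F . . F F . F F . . . → 8 faults.
Under FIFO: F F F F . . F F . F F F F . → 10 faults.
A − B = 8 − 10 = -2.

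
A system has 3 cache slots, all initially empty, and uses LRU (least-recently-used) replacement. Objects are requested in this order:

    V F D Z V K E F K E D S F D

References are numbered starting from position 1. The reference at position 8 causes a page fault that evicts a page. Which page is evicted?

pos 1: V -> miss, frames (V)
pos 2: F -> miss, frames (V F)
pos 3: D -> miss, frames (V F D)
pos 4: Z -> miss, evict V, frames (F D Z)
pos 5: V -> miss, evict F, frames (D Z V)
pos 6: K -> miss, evict D, frames (Z V K)
pos 7: E -> miss, evict Z, frames (V K E)
pos 8: F -> miss, evict V, frames (K E F)
At position 8, page V is evicted.

V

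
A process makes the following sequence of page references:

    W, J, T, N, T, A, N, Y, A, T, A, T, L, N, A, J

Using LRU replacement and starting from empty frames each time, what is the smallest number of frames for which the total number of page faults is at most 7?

6

f=1: 16 faults
f=2: 13 faults
f=3: 11 faults
f=4: 9 faults
f=5: 8 faults
f=6: 7 faults
f=7: 7 faults
Smallest f with faults ≤ 7 is 6.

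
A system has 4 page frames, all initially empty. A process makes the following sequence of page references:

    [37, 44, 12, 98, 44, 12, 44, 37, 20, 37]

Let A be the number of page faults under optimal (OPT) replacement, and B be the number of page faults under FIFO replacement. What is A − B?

-1

Under OPT: F F F F . . . . F . → 5 faults.
Under FIFO: F F F F . . . . F F → 6 faults.
A − B = 5 − 6 = -1.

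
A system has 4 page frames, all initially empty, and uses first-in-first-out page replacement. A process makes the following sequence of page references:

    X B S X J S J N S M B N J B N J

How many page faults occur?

X: fault, frames (X)
B: fault, frames (X B)
S: fault, frames (X B S)
X: hit
J: fault, frames (X B S J)
S: hit
J: hit
N: fault, evict X, frames (B S J N)
S: hit
M: fault, evict B, frames (S J N M)
B: fault, evict S, frames (J N M B)
N: hit
J: hit
B: hit
N: hit
J: hit
Page faults: 7.

7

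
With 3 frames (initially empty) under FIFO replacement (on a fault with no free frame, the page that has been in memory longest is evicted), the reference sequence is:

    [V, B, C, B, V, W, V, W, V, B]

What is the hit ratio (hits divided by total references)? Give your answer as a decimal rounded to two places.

V -> miss, frames [V]
B -> miss, frames [V, B]
C -> miss, frames [V, B, C]
B -> hit
V -> hit
W -> miss, evict V, frames [B, C, W]
V -> miss, evict B, frames [C, W, V]
W -> hit
V -> hit
B -> miss, evict C, frames [W, V, B]
Hits: 4 of 10 references → 4/10 = 0.4000.

0.40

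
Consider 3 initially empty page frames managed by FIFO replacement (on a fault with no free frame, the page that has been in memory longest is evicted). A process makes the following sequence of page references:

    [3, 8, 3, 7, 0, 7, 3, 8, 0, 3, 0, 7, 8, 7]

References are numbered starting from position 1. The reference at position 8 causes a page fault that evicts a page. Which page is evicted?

7

pos 1: 3 -> fault, frames {3}
pos 2: 8 -> fault, frames {3,8}
pos 3: 3 -> hit
pos 4: 7 -> fault, frames {3,8,7}
pos 5: 0 -> fault, evict 3, frames {8,7,0}
pos 6: 7 -> hit
pos 7: 3 -> fault, evict 8, frames {7,0,3}
pos 8: 8 -> fault, evict 7, frames {0,3,8}
At position 8, page 7 is evicted.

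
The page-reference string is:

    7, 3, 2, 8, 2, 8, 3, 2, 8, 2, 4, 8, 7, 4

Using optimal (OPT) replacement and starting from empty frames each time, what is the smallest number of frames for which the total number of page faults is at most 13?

f=1: 14 faults
f=2: 8 faults
f=3: 6 faults
f=4: 5 faults
f=5: 5 faults
Smallest f with faults ≤ 13 is 2.

2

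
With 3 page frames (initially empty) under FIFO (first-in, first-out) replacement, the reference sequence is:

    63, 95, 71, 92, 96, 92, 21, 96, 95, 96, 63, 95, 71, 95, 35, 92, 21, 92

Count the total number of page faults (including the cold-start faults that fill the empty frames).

63 -> fault, frames (63)
95 -> fault, frames (63 95)
71 -> fault, frames (63 95 71)
92 -> fault, evict 63, frames (95 71 92)
96 -> fault, evict 95, frames (71 92 96)
92 -> hit
21 -> fault, evict 71, frames (92 96 21)
96 -> hit
95 -> fault, evict 92, frames (96 21 95)
96 -> hit
63 -> fault, evict 96, frames (21 95 63)
95 -> hit
71 -> fault, evict 21, frames (95 63 71)
95 -> hit
35 -> fault, evict 95, frames (63 71 35)
92 -> fault, evict 63, frames (71 35 92)
21 -> fault, evict 71, frames (35 92 21)
92 -> hit
Page faults: 12.

12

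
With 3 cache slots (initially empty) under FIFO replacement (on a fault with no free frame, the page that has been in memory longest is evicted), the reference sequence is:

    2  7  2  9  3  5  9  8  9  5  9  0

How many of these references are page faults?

2: miss, frames [2]
7: miss, frames [2, 7]
2: hit
9: miss, frames [2, 7, 9]
3: miss, evict 2, frames [7, 9, 3]
5: miss, evict 7, frames [9, 3, 5]
9: hit
8: miss, evict 9, frames [3, 5, 8]
9: miss, evict 3, frames [5, 8, 9]
5: hit
9: hit
0: miss, evict 5, frames [8, 9, 0]
Page faults: 8.

8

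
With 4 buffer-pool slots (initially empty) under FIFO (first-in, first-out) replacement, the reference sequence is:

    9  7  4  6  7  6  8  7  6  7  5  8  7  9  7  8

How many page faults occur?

9: fault, frames [9]
7: fault, frames [9, 7]
4: fault, frames [9, 7, 4]
6: fault, frames [9, 7, 4, 6]
7: hit
6: hit
8: fault, evict 9, frames [7, 4, 6, 8]
7: hit
6: hit
7: hit
5: fault, evict 7, frames [4, 6, 8, 5]
8: hit
7: fault, evict 4, frames [6, 8, 5, 7]
9: fault, evict 6, frames [8, 5, 7, 9]
7: hit
8: hit
Page faults: 8.

8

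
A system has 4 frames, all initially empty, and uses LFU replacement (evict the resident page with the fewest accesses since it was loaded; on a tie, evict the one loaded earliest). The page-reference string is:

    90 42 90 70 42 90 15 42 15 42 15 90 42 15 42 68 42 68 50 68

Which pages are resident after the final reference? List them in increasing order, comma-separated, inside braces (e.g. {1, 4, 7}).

90 -> miss, frames {90}
42 -> miss, frames {90,42}
90 -> hit
70 -> miss, frames {90,42,70}
42 -> hit
90 -> hit
15 -> miss, frames {90,42,70,15}
42 -> hit
15 -> hit
42 -> hit
15 -> hit
90 -> hit
42 -> hit
15 -> hit
42 -> hit
68 -> miss, evict 70, frames {90,42,15,68}
42 -> hit
68 -> hit
50 -> miss, evict 68, frames {90,42,15,50}
68 -> miss, evict 50, frames {90,42,15,68}

{15, 42, 68, 90}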